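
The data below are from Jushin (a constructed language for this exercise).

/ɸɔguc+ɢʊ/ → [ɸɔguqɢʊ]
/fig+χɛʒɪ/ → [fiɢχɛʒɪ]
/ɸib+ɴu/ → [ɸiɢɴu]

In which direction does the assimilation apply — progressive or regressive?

regressive

Underlying /c/ is realised as [q] next to /ɢ/; /ɢ/ itself does not change.
/c/ is palatal while /ɢ/ is uvular; the output [q] is uvular, matching the trigger — so the feature that spreads is place.
The same holds elsewhere in the data: /g/ → [ɢ] before /χ/ (velar → uvular, matching uvular); /b/ → [ɢ] before /ɴ/ (bilabial → uvular, matching uvular) — only place changes, and always toward the following segment.
The trigger is the following segment, so the direction is regressive (anticipatory).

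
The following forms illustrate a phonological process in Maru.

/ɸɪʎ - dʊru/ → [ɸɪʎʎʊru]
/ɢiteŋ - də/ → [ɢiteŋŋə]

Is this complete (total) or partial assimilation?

total assimilation

Underlying /d/ is realised as [ʎ] next to /ʎ/; /ʎ/ itself does not change.
The output [ʎ] is identical to the trigger /ʎ/ — every feature (place, manner, voicing) has been copied — so this is total assimilation.
The other form behaves the same way: /d/ → [ŋ] after /ŋ/ — in each case the output is a copy of the preceding consonant.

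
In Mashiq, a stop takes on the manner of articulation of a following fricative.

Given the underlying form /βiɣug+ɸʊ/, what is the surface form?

The rule targets /g/ (voiced velar stop), which sits before the trigger /ɸ/ (fricative).
A voiced velar fricative is [ɣ], so the surface segment is [ɣ].

[βiɣuɣɸʊ]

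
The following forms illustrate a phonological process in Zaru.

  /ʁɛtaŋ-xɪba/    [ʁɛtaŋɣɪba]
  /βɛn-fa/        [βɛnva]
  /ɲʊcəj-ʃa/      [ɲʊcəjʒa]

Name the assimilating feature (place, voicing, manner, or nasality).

Underlying /x/ is realised as [ɣ] next to /ŋ/; /ŋ/ itself does not change.
/x/ is voiceless while /ŋ/ is voiced; the output [ɣ] is voiced, matching the trigger — so the feature that spreads is voicing.
The other alternating forms pattern the same way: /f/ → [v] after /n/ (voiceless → voiced, matching voiced); /ʃ/ → [ʒ] after /j/ (voiceless → voiced, matching voiced) — only voicing changes, and always toward the preceding segment.

voicing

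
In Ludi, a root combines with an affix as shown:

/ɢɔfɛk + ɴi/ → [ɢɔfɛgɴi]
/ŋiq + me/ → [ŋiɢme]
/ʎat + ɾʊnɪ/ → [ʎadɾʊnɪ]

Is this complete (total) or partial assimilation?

partial assimilation

The segment that alternates is /k/, which surfaces as [g] when adjacent to /ɴ/.
/k/ is voiceless while /ɴ/ is voiced; the output [g] is voiced, matching the trigger — so the feature that spreads is voicing.
Place and manner are unchanged, so the assimilation is partial, not total.
Checking the remaining alternations: /q/ → [ɢ] before /m/ (voiceless → voiced, matching voiced); /t/ → [d] before /ɾ/ (voiceless → voiced, matching voiced) — only voicing changes, and always toward the following segment.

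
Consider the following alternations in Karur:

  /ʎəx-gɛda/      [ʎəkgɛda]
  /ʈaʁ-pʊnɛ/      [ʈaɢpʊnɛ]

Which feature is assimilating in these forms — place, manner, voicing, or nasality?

The segment that alternates is /x/, which surfaces as [k] when adjacent to /g/.
/x/ is a fricative while /g/ is a stop; the output [k] is a stop, matching the trigger — so the feature that spreads is manner.
The same holds elsewhere in the data: /ʁ/ → [ɢ] before /p/ (fricative → stop, matching a stop) — only manner changes, and always toward the following segment.

manner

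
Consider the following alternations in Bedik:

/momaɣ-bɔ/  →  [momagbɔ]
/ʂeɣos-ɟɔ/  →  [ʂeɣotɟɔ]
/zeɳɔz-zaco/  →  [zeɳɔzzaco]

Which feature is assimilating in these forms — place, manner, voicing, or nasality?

Underlying /ɣ/ is realised as [g] next to /b/; /b/ itself does not change.
/ɣ/ is a fricative while /b/ is a stop; the output [g] is a stop, matching the trigger — so the feature that spreads is manner.
The other alternating form patterns the same way: /s/ → [t] before /ɟ/ (fricative → stop, matching a stop) — only manner changes, and always toward the following segment.
Nothing changes in [zeɳɔzzaco]: there the adjacent consonants already agree in manner (/z/ and /z/ are both fricatives), so this form is consistent with the same rule.

manner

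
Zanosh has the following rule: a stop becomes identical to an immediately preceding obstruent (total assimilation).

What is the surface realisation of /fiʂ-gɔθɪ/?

/g/ is the segment targeted by the rule; it sits immediately after /ʂ/, so it assimilates completely and surfaces as [ʂ].

[fiʂʂɔθɪ]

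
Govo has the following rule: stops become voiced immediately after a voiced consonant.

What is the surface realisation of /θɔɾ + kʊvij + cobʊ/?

The rule targets /k/ (voiceless velar stop), which sits after the trigger /ɾ/ (voiced).
A voiced velar stop is [g], so the surface segment is [g].
At the second juncture, /c/ likewise becomes [ɟ] adjacent to /j/.

[θɔɾgʊvijɟobʊ]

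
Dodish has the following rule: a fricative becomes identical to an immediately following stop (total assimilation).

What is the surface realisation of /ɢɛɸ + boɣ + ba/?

[ɢɛbbobba]

/ɸ/ is the segment targeted by the rule; it sits immediately before /b/, so it assimilates completely and surfaces as [b].
At the second juncture, /ɣ/ likewise becomes [b] adjacent to /b/.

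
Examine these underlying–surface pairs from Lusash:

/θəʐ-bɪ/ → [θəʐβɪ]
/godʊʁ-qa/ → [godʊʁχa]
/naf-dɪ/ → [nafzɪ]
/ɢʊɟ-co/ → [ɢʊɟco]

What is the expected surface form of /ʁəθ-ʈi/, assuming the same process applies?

The data show progressive manner assimilation: /b/ → [β] after /ʐ/; /q/ → [χ] after /ʁ/; /d/ → [z] after /f/. In each pair only manner changes, matching the preceding consonant, while place and voice stay constant.
Nothing changes in [ɢʊɟco]: there the adjacent consonants already agree in manner (/c/ and /ɟ/ are both stops), so this form is consistent with the same rule.
The rule targets /ʈ/ (voiceless retroflex stop), which sits after the trigger /θ/ (fricative).
A voiceless retroflex fricative is [ʂ], so the surface segment is [ʂ].

[ʁəθʂi]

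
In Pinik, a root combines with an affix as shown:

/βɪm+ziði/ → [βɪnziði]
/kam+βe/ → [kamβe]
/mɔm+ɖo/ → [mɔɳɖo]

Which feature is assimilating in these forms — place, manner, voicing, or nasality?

place

Underlying /m/ is realised as [n] next to /z/; /z/ itself does not change.
The change bilabial → alveolar matches the place of the following /z/, identifying this as place assimilation.
The other alternating form patterns the same way: /m/ → [ɳ] before /ɖ/ (bilabial → retroflex, matching retroflex) — only place changes, and always toward the following segment.
No alternation appears in [kamβe]: there the adjacent consonants already agree in place (/m/ and /β/ are both bilabial), so this form is consistent with the same rule.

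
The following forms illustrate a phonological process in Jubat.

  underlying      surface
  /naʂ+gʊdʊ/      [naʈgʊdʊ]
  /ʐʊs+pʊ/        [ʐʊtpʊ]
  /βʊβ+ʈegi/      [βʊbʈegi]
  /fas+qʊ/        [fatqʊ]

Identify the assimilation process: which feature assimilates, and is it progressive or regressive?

Underlying /ʂ/ is realised as [ʈ] next to /g/; /g/ itself does not change.
/ʂ/ is a fricative while /g/ is a stop; the output [ʈ] is a stop, matching the trigger — so the feature that spreads is manner.
Place and voice are unchanged, so the assimilation is partial, not total.
The other alternating forms pattern the same way: /s/ → [t] before /p/ (fricative → stop, matching a stop); /β/ → [b] before /ʈ/ (fricative → stop, matching a stop); /s/ → [t] before /q/ (fricative → stop, matching a stop) — only manner changes, and always toward the following segment.
The trigger is the following segment, so the direction is regressive (anticipatory).

regressive manner assimilation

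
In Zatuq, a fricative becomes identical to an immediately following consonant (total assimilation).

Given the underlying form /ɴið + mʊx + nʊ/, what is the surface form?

/ð/ is the segment targeted by the rule; it sits immediately before /m/, so it assimilates completely and surfaces as [m].
At the second juncture, /x/ likewise becomes [n] adjacent to /n/.

[ɴimmʊnnʊ]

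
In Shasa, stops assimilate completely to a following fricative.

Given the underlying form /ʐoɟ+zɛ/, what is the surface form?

[ʐozzɛ]

/ɟ/ is the segment targeted by the rule; it sits immediately before /z/, so it assimilates completely and surfaces as [z].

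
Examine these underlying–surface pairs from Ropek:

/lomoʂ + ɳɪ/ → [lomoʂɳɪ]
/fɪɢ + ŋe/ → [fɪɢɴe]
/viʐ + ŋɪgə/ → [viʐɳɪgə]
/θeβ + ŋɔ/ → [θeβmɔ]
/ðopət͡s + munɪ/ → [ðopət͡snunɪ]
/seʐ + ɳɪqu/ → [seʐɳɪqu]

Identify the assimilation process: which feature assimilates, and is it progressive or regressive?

progressive place assimilation

Underlying /ŋ/ is realised as [ɴ] next to /ɢ/; /ɢ/ itself does not change.
The change velar → uvular matches the place of the preceding /ɢ/, identifying this as place assimilation.
Manner and voice are unchanged, so the assimilation is partial, not total.
Checking the remaining alternations: /ŋ/ → [ɳ] after /ʐ/ (velar → retroflex, matching retroflex); /ŋ/ → [m] after /β/ (velar → bilabial, matching bilabial); /m/ → [n] after /t͡s/ (bilabial → alveolar, matching alveolar) — only place changes, and always toward the preceding segment.
Nothing changes in [lomoʂɳɪ], [seʐɳɪqu]: there the adjacent consonants already agree in place (/ɳ/ and /ʂ/ are both retroflex; /ɳ/ and /ʐ/ are both retroflex), so these forms are consistent with the same rule.
The trigger is the preceding segment, so the direction is progressive (perseverative).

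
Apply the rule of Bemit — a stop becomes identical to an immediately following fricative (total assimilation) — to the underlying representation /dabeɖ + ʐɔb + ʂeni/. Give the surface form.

[dabeʐʐɔʂʂeni]

/ɖ/ is the segment targeted by the rule; it sits immediately before /ʐ/, so it assimilates completely and surfaces as [ʐ].
The same rule applies at the second boundary: /b/ → [ʂ] next to /ʂ/.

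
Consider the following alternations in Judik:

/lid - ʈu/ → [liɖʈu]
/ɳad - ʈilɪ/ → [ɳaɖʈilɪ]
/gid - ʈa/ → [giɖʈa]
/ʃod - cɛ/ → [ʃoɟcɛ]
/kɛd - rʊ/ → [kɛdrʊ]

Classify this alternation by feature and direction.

regressive place assimilation

Comparing underlying and surface forms, /d/ → [ɖ] is the alternation; the neighbouring /ʈ/ is constant.
/d/ is alveolar while /ʈ/ is retroflex; the output [ɖ] is retroflex, matching the trigger — so the feature that spreads is place.
Manner and voice are unchanged, so the assimilation is partial, not total.
Checking the remaining alternation: /d/ → [ɟ] before /c/ (alveolar → palatal, matching palatal) — only place changes, and always toward the following segment.
No alternation appears in [kɛdrʊ]: there the adjacent consonants already agree in place (/d/ and /r/ are both alveolar), so this form is consistent with the same rule.
The trigger is the following segment, so the direction is regressive (anticipatory).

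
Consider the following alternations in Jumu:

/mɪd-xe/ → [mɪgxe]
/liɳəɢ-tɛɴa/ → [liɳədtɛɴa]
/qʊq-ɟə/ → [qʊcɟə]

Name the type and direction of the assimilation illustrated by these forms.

regressive place assimilation

Underlying /d/ is realised as [g] next to /x/; /x/ itself does not change.
The change alveolar → velar matches the place of the following /x/, identifying this as place assimilation.
Manner and voice are unchanged, so the assimilation is partial, not total.
The same holds elsewhere in the data: /ɢ/ → [d] before /t/ (uvular → alveolar, matching alveolar); /q/ → [c] before /ɟ/ (uvular → palatal, matching palatal) — only place changes, and always toward the following segment.
Since the segment that changes precedes the conditioning segment, the assimilation is regressive.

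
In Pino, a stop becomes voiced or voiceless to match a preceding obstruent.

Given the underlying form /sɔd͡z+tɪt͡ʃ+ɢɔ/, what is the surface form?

/t/ is a voiceless alveolar stop. The preceding trigger /d͡z/ is voiced, so /t/ must become voiced as well.
A voiced alveolar stop is [d], so the surface segment is [d].
At the second juncture, /ɢ/ likewise becomes [q] adjacent to /t͡ʃ/.

[sɔd͡zdɪt͡ʃqɔ]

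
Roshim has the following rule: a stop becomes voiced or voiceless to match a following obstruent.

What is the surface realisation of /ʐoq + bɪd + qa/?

[ʐoɢbɪtqa]

The rule targets /q/ (voiceless uvular stop), which sits before the trigger /b/ (voiced).
Changing only its voicing to voiced gives [ɢ] — the voiced uvular stop.
At the second juncture, /d/ likewise becomes [t] adjacent to /q/.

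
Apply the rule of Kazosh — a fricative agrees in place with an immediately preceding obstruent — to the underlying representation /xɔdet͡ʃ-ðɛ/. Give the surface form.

[xɔdet͡ʃʒɛ]

/ð/ is a voiced dental fricative. The preceding trigger /t͡ʃ/ is postalveolar, so /ð/ must become postalveolar as well.
A voiced postalveolar fricative is [ʒ], so the surface segment is [ʒ].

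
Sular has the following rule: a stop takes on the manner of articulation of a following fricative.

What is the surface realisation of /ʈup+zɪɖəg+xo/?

The rule targets /p/ (voiceless bilabial stop), which sits before the trigger /z/ (fricative).
The voiceless bilabial fricative is [ɸ], so /p/ → [ɸ].
At the second juncture, /g/ likewise becomes [ɣ] adjacent to /x/.

[ʈuɸzɪɖəɣxo]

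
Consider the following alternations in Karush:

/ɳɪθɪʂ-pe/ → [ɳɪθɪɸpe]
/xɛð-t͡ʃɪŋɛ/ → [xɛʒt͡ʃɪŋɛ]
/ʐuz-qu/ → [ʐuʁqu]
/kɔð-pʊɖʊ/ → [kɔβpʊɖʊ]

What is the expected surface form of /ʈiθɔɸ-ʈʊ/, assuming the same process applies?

[ʈiθɔʂʈʊ]

The data show regressive place assimilation: /ʂ/ → [ɸ] before /p/; /ð/ → [ʒ] before /t͡ʃ/; /z/ → [ʁ] before /q/; /ð/ → [β] before /p/. In each pair only place changes, matching the following consonant, while manner and voice stay constant.
The rule targets /ɸ/ (voiceless bilabial fricative), which sits before the trigger /ʈ/ (retroflex).
The voiceless retroflex fricative is [ʂ], so /ɸ/ → [ʂ].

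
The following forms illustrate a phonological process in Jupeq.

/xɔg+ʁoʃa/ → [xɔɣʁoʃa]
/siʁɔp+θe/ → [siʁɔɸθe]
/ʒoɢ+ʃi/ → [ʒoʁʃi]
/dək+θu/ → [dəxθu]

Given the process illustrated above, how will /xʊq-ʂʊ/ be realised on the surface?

[xʊχʂʊ]

The data show regressive manner assimilation: /g/ → [ɣ] before /ʁ/; /p/ → [ɸ] before /θ/; /ɢ/ → [ʁ] before /ʃ/; /k/ → [x] before /θ/. In each pair only manner changes, matching the following consonant, while place and voice stay constant.
The rule targets /q/ (voiceless uvular stop), which sits before the trigger /ʂ/ (fricative).
A voiceless uvular fricative is [χ], so the surface segment is [χ].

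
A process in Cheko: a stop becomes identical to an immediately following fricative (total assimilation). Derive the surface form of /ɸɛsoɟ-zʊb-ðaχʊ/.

[ɸɛsozzʊððaχʊ]

/ɟ/ is the segment targeted by the rule; it sits immediately before /z/, so it assimilates completely and surfaces as [z].
At the second juncture, /b/ likewise becomes [ð] adjacent to /ð/.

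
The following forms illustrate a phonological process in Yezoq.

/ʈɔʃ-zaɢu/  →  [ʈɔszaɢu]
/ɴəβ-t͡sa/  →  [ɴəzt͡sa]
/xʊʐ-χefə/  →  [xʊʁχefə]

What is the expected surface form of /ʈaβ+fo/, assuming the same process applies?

The data show regressive place assimilation: /ʃ/ → [s] before /z/; /β/ → [z] before /t͡s/; /ʐ/ → [ʁ] before /χ/. In each pair only place changes, matching the following consonant, while manner and voice stay constant.
The rule targets /β/ (voiced bilabial fricative), which sits before the trigger /f/ (labiodental).
A voiced labiodental fricative is [v], so the surface segment is [v].

[ʈavfo]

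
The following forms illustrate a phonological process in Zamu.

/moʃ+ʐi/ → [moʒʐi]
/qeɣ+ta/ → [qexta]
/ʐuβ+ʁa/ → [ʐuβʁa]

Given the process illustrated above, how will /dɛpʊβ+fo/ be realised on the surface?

[dɛpʊɸfo]

The data show regressive voicing assimilation: /ʃ/ → [ʒ] before /ʐ/; /ɣ/ → [x] before /t/. In each pair only voicing changes, matching the following consonant, while place and manner stay constant.
No alternation appears in [ʐuβʁa]: there the adjacent consonants already agree in voicing (/β/ and /ʁ/ are both voiced), so this form is consistent with the same rule.
The rule targets /β/ (voiced bilabial fricative), which sits before the trigger /f/ (voiceless).
A voiceless bilabial fricative is [ɸ], so the surface segment is [ɸ].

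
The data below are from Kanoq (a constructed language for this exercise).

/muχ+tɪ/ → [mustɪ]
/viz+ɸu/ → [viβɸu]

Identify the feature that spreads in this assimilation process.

Underlying /χ/ is realised as [s] next to /t/; /t/ itself does not change.
The change uvular → alveolar matches the place of the following /t/, identifying this as place assimilation.
Checking the remaining alternation: /z/ → [β] before /ɸ/ (alveolar → bilabial, matching bilabial) — only place changes, and always toward the following segment.

place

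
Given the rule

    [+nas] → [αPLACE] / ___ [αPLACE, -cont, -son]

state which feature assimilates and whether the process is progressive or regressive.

The shared variable α links the value of the place features (abbreviated [PLACE]) on the target to the same value on the neighbouring segment, so place is the feature that assimilates.
The conditioning segment sits to the right of the focus bar, meaning the trigger follows the segment that changes — regressive assimilation.

regressive place assimilation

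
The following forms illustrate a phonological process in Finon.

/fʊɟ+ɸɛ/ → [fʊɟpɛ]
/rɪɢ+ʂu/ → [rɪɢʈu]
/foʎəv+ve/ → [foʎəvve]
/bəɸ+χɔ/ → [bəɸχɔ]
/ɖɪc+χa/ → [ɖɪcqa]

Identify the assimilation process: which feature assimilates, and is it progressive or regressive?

The segment that alternates is /ɸ/, which surfaces as [p] when adjacent to /ɟ/.
The change fricative → stop matches the manner of the preceding /ɟ/, identifying this as manner assimilation.
Place and voice are unchanged, so the assimilation is partial, not total.
The other alternating forms pattern the same way: /ʂ/ → [ʈ] after /ɢ/ (fricative → stop, matching a stop); /χ/ → [q] after /c/ (fricative → stop, matching a stop) — only manner changes, and always toward the preceding segment.
Nothing changes in [foʎəvve], [bəɸχɔ]: there the adjacent consonants already agree in manner (/v/ and /v/ are both fricatives; /χ/ and /ɸ/ are both fricatives), so these forms are consistent with the same rule.
The trigger is the preceding segment, so the direction is progressive (perseverative).

progressive manner assimilation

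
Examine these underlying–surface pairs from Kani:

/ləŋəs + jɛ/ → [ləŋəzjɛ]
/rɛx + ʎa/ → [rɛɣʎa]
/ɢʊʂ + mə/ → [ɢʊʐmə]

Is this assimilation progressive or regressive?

Comparing underlying and surface forms, /s/ → [z] is the alternation; the neighbouring /j/ is constant.
/s/ is voiceless while /j/ is voiced; the output [z] is voiced, matching the trigger — so the feature that spreads is voicing.
The other alternating forms pattern the same way: /x/ → [ɣ] before /ʎ/ (voiceless → voiced, matching voiced); /ʂ/ → [ʐ] before /m/ (voiceless → voiced, matching voiced) — only voicing changes, and always toward the following segment.
Since the segment that changes precedes the conditioning segment, the assimilation is regressive.

regressive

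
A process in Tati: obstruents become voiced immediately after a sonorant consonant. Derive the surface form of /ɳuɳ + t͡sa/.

/t͡s/ is a voiceless alveolar affricate. The preceding trigger /ɳ/ is voiced, so /t͡s/ must become voiced as well.
The voiced alveolar affricate is [d͡z], so /t͡s/ → [d͡z].

[ɳuɳd͡za]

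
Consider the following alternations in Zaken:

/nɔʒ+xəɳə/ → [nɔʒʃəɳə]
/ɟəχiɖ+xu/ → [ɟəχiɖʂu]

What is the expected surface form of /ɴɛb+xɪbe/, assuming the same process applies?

[ɴɛbɸɪbe]

The data show progressive place assimilation: /x/ → [ʃ] after /ʒ/; /x/ → [ʂ] after /ɖ/. In each pair only place changes, matching the preceding consonant, while manner and voice stay constant.
The rule targets /x/ (voiceless velar fricative), which sits after the trigger /b/ (bilabial).
Changing only its place to bilabial gives [ɸ] — the voiceless bilabial fricative.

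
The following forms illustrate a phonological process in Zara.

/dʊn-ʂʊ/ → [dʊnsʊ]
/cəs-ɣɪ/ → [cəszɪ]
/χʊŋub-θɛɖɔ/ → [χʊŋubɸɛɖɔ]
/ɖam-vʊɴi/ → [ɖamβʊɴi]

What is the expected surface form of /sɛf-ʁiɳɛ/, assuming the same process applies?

The data show progressive place assimilation: /ʂ/ → [s] after /n/; /ɣ/ → [z] after /s/; /θ/ → [ɸ] after /b/; /v/ → [β] after /m/. In each pair only place changes, matching the preceding consonant, while manner and voice stay constant.
The rule targets /ʁ/ (voiced uvular fricative), which sits after the trigger /f/ (labiodental).
The voiced labiodental fricative is [v], so /ʁ/ → [v].

[sɛfviɳɛ]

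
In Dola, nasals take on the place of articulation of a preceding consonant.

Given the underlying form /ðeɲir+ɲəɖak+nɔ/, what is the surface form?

[ðeɲirnəɖakŋɔ]

The rule targets /ɲ/ (voiced palatal nasal), which sits after the trigger /r/ (alveolar).
Changing only its place to alveolar gives [n] — the voiced alveolar nasal.
The same rule applies at the second boundary: /n/ → [ŋ] next to /k/.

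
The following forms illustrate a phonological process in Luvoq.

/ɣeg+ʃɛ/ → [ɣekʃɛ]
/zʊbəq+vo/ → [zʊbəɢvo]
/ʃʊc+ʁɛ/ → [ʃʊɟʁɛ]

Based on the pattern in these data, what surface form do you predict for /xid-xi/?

The data show regressive voicing assimilation: /g/ → [k] before /ʃ/; /q/ → [ɢ] before /v/; /c/ → [ɟ] before /ʁ/. In each pair only voicing changes, matching the following consonant, while place and manner stay constant.
/d/ is a voiced alveolar stop. The following trigger /x/ is voiceless, so /d/ must become voiceless as well.
The voiceless alveolar stop is [t], so /d/ → [t].

[xitxi]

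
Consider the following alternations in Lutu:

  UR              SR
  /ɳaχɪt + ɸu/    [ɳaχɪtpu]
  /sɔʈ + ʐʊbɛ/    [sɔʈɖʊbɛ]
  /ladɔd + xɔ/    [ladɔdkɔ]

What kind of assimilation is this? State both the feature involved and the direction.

progressive manner assimilation

Underlying /ɸ/ is realised as [p] next to /t/; /t/ itself does not change.
/ɸ/ is a fricative while /t/ is a stop; the output [p] is a stop, matching the trigger — so the feature that spreads is manner.
Place and voice are unchanged, so the assimilation is partial, not total.
The other alternating forms pattern the same way: /ʐ/ → [ɖ] after /ʈ/ (fricative → stop, matching a stop); /x/ → [k] after /d/ (fricative → stop, matching a stop) — only manner changes, and always toward the preceding segment.
The trigger is the preceding segment, so the direction is progressive (perseverative).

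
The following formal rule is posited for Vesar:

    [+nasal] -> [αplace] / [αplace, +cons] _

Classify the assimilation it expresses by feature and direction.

progressive place assimilation

The rule copies the place features (abbreviated [place]) from the environment onto the target, so the assimilating feature is place.
The conditioning segment sits to the left of the focus bar, meaning the trigger precedes the segment that changes — progressive assimilation.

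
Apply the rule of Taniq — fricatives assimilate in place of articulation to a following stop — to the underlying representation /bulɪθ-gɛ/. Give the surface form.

[bulɪxgɛ]

The rule targets /θ/ (voiceless dental fricative), which sits before the trigger /g/ (velar).
Changing only its place to velar gives [x] — the voiceless velar fricative.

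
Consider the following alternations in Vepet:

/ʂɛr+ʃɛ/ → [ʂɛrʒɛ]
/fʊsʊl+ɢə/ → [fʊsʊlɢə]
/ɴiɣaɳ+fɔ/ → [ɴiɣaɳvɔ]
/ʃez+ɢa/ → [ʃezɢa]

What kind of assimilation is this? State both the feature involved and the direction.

The segment that alternates is /ʃ/, which surfaces as [ʒ] when adjacent to /r/.
/ʃ/ is voiceless while /r/ is voiced; the output [ʒ] is voiced, matching the trigger — so the feature that spreads is voicing.
Place and manner are unchanged, so the assimilation is partial, not total.
The same holds elsewhere in the data: /f/ → [v] after /ɳ/ (voiceless → voiced, matching voiced) — only voicing changes, and always toward the preceding segment.
No alternation appears in [fʊsʊlɢə], [ʃezɢa]: there the adjacent consonants already agree in voicing (/ɢ/ and /l/ are both voiced; /ɢ/ and /z/ are both voiced), so these forms are consistent with the same rule.
Since the segment that changes follows the conditioning segment, the assimilation is progressive.

progressive voicing assimilation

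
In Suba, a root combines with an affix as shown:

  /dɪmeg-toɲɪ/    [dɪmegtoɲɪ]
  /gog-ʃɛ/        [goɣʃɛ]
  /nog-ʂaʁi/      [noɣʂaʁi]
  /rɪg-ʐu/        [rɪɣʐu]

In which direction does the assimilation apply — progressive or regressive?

Comparing underlying and surface forms, /g/ → [ɣ] is the alternation; the neighbouring /ʃ/ is constant.
/g/ is a stop while /ʃ/ is a fricative; the output [ɣ] is a fricative, matching the trigger — so the feature that spreads is manner.
The other alternating forms pattern the same way: /g/ → [ɣ] before /ʂ/ (stop → fricative, matching a fricative); /g/ → [ɣ] before /ʐ/ (stop → fricative, matching a fricative) — only manner changes, and always toward the following segment.
Nothing changes in [dɪmegtoɲɪ]: there the adjacent consonants already agree in manner (/g/ and /t/ are both stops), so this form is consistent with the same rule.
The trigger is the following segment, so the direction is regressive (anticipatory).

regressive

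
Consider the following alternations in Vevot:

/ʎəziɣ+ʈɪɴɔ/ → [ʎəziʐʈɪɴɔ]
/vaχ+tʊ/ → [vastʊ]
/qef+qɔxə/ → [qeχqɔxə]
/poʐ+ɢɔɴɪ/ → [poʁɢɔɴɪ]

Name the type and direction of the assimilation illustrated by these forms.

Comparing underlying and surface forms, /ɣ/ → [ʐ] is the alternation; the neighbouring /ʈ/ is constant.
/ɣ/ is velar while /ʈ/ is retroflex; the output [ʐ] is retroflex, matching the trigger — so the feature that spreads is place.
Manner and voice are unchanged, so the assimilation is partial, not total.
The other alternating forms pattern the same way: /χ/ → [s] before /t/ (uvular → alveolar, matching alveolar); /f/ → [χ] before /q/ (labiodental → uvular, matching uvular); /ʐ/ → [ʁ] before /ɢ/ (retroflex → uvular, matching uvular) — only place changes, and always toward the following segment.
Since the segment that changes precedes the conditioning segment, the assimilation is regressive.

regressive place assimilation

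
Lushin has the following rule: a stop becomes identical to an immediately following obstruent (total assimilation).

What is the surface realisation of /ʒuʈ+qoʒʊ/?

/ʈ/ is the segment targeted by the rule; it sits immediately before /q/, so it assimilates completely and surfaces as [q].

[ʒuqqoʒʊ]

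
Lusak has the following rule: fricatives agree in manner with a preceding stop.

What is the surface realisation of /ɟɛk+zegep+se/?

/z/ is a voiced alveolar fricative. The preceding trigger /k/ is a stop, so /z/ must become a stop as well.
The voiced alveolar stop is [d], so /z/ → [d].
At the second juncture, /s/ likewise becomes [t] adjacent to /p/.

[ɟɛkdegepte]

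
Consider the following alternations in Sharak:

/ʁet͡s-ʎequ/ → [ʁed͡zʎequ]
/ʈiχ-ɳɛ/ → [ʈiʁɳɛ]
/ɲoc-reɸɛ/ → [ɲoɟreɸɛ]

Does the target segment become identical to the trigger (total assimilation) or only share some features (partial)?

The segment that alternates is /t͡s/, which surfaces as [d͡z] when adjacent to /ʎ/.
/t͡s/ is voiceless while /ʎ/ is voiced; the output [d͡z] is voiced, matching the trigger — so the feature that spreads is voicing.
Place and manner are unchanged, so the assimilation is partial, not total.
The same holds elsewhere in the data: /χ/ → [ʁ] before /ɳ/ (voiceless → voiced, matching voiced); /c/ → [ɟ] before /r/ (voiceless → voiced, matching voiced) — only voicing changes, and always toward the following segment.

partial assimilation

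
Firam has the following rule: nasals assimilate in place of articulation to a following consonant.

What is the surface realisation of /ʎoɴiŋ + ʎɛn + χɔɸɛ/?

The rule targets /ŋ/ (voiced velar nasal), which sits before the trigger /ʎ/ (palatal).
The voiced palatal nasal is [ɲ], so /ŋ/ → [ɲ].
At the second juncture, /n/ likewise becomes [ɴ] adjacent to /χ/.

[ʎoɴiɲʎɛɴχɔɸɛ]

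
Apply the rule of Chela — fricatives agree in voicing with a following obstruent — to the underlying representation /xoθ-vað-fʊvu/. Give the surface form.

[xoðvaθfʊvu]

The rule targets /θ/ (voiceless dental fricative), which sits before the trigger /v/ (voiced).
A voiced dental fricative is [ð], so the surface segment is [ð].
The same rule applies at the second boundary: /ð/ → [θ] next to /f/.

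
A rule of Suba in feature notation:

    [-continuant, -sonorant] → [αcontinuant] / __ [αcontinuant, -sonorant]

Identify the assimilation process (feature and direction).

The rule copies [continuant] (continuancy) from the environment onto the target stops; since [±continuant] encodes the stop/fricative manner contrast, the assimilating dimension is manner.
Since the environment is written after the underscore, the trigger follows the target; the direction is regressive.

regressive manner assimilation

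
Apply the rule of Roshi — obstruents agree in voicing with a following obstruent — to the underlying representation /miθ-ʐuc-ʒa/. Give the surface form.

[miðʐuɟʒa]

The rule targets /θ/ (voiceless dental fricative), which sits before the trigger /ʐ/ (voiced).
Changing only its voicing to voiced gives [ð] — the voiced dental fricative.
At the second juncture, /c/ likewise becomes [ɟ] adjacent to /ʒ/.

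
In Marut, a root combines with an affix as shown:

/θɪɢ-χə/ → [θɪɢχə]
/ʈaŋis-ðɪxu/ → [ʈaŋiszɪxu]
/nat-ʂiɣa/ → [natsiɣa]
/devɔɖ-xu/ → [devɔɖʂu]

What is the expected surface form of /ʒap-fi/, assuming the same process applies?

The data show progressive place assimilation: /ð/ → [z] after /s/; /ʂ/ → [s] after /t/; /x/ → [ʂ] after /ɖ/. In each pair only place changes, matching the preceding consonant, while manner and voice stay constant.
No alternation appears in [θɪɢχə]: there the adjacent consonants already agree in place (/χ/ and /ɢ/ are both uvular), so this form is consistent with the same rule.
The rule targets /f/ (voiceless labiodental fricative), which sits after the trigger /p/ (bilabial).
A voiceless bilabial fricative is [ɸ], so the surface segment is [ɸ].

[ʒapɸi]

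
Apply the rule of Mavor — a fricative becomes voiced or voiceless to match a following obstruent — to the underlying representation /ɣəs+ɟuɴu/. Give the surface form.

[ɣəzɟuɴu]

/s/ is a voiceless alveolar fricative. The following trigger /ɟ/ is voiced, so /s/ must become voiced as well.
The voiced alveolar fricative is [z], so /s/ → [z].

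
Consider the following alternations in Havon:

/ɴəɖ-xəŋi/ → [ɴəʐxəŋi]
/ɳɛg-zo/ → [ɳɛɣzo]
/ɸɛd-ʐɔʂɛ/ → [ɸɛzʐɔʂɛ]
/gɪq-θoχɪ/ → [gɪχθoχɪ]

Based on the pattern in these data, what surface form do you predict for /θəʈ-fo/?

The data show regressive manner assimilation: /ɖ/ → [ʐ] before /x/; /g/ → [ɣ] before /z/; /d/ → [z] before /ʐ/; /q/ → [χ] before /θ/. In each pair only manner changes, matching the following consonant, while place and voice stay constant.
/ʈ/ is a voiceless retroflex stop. The following trigger /f/ is a fricative, so /ʈ/ must become a fricative as well.
The voiceless retroflex fricative is [ʂ], so /ʈ/ → [ʂ].

[θəʂfo]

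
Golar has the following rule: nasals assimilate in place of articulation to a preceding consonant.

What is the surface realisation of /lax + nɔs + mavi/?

[laxŋɔsnavi]

/n/ is a voiced alveolar nasal. The preceding trigger /x/ is velar, so /n/ must become velar as well.
A voiced velar nasal is [ŋ], so the surface segment is [ŋ].
The same rule applies at the second boundary: /m/ → [n] next to /s/.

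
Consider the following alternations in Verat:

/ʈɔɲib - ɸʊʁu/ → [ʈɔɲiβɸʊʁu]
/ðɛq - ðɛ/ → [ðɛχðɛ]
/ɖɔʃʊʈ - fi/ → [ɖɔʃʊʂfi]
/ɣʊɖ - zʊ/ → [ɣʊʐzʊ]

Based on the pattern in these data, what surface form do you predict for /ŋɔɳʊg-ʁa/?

The data show regressive manner assimilation: /b/ → [β] before /ɸ/; /q/ → [χ] before /ð/; /ʈ/ → [ʂ] before /f/; /ɖ/ → [ʐ] before /z/. In each pair only manner changes, matching the following consonant, while place and voice stay constant.
The rule targets /g/ (voiced velar stop), which sits before the trigger /ʁ/ (fricative).
The voiced velar fricative is [ɣ], so /g/ → [ɣ].

[ŋɔɳʊɣʁa]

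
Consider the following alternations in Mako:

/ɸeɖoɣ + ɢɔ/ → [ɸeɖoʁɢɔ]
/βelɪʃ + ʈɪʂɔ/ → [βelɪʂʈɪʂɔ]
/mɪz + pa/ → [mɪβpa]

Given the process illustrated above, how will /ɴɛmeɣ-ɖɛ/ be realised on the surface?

The data show regressive place assimilation: /ɣ/ → [ʁ] before /ɢ/; /ʃ/ → [ʂ] before /ʈ/; /z/ → [β] before /p/. In each pair only place changes, matching the following consonant, while manner and voice stay constant.
/ɣ/ is a voiced velar fricative. The following trigger /ɖ/ is retroflex, so /ɣ/ must become retroflex as well.
Changing only its place to retroflex gives [ʐ] — the voiced retroflex fricative.

[ɴɛmeʐɖɛ]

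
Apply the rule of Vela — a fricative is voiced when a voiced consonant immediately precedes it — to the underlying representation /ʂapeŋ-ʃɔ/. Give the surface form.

[ʂapeŋʒɔ]

The rule targets /ʃ/ (voiceless postalveolar fricative), which sits after the trigger /ŋ/ (voiced).
The voiced postalveolar fricative is [ʒ], so /ʃ/ → [ʒ].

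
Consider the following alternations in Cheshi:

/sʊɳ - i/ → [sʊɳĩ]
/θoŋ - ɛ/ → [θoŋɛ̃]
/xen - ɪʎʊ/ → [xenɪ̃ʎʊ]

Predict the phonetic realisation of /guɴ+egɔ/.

[guɴẽgɔ]

The data show progressive nasality assimilation (vowel nasalisation): /i/ → [ĩ] after /ɳ/; /ɛ/ → [ɛ̃] after /ŋ/; /ɪ/ → [ɪ̃] after /n/ — a vowel is nasalised by an immediately preceding nasal consonant.
The vowel /e/ is adjacent to the preceding nasal /ɴ/, so it acquires [+nasal] and surfaces as [ẽ].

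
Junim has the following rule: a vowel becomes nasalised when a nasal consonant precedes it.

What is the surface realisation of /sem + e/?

[semẽ]

The vowel /e/ is adjacent to the preceding nasal /m/, so it acquires [+nasal] and surfaces as [ẽ].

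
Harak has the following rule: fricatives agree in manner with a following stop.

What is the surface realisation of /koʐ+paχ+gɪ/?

[koɖpaqgɪ]

The rule targets /ʐ/ (voiced retroflex fricative), which sits before the trigger /p/ (stop).
Changing only its manner to stop gives [ɖ] — the voiced retroflex stop.
The same rule applies at the second boundary: /χ/ → [q] next to /g/.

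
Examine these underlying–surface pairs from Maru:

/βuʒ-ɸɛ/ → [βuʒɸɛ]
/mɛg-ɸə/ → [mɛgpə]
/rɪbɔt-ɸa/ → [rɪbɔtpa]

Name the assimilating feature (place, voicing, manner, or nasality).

Underlying /ɸ/ is realised as [p] next to /g/; /g/ itself does not change.
The change fricative → stop matches the manner of the preceding /g/, identifying this as manner assimilation.
The same holds elsewhere in the data: /ɸ/ → [p] after /t/ (fricative → stop, matching a stop) — only manner changes, and always toward the preceding segment.
No alternation appears in [βuʒɸɛ]: there the adjacent consonants already agree in manner (/ɸ/ and /ʒ/ are both fricatives), so this form is consistent with the same rule.

manner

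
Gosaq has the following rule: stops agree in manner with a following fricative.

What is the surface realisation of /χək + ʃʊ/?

/k/ is a voiceless velar stop. The following trigger /ʃ/ is a fricative, so /k/ must become a fricative as well.
A voiceless velar fricative is [x], so the surface segment is [x].

[χəxʃʊ]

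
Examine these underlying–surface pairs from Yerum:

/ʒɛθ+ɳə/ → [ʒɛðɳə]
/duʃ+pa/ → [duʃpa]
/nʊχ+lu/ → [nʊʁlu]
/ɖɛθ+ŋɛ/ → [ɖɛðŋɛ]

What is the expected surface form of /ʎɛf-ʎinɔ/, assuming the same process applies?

[ʎɛvʎinɔ]

The data show regressive voicing assimilation: /θ/ → [ð] before /ɳ/; /χ/ → [ʁ] before /l/; /θ/ → [ð] before /ŋ/. In each pair only voicing changes, matching the following consonant, while place and manner stay constant.
Nothing changes in [duʃpa]: there the adjacent consonants already agree in voicing (/ʃ/ and /p/ are both voiceless), so this form is consistent with the same rule.
The rule targets /f/ (voiceless labiodental fricative), which sits before the trigger /ʎ/ (voiced).
A voiced labiodental fricative is [v], so the surface segment is [v].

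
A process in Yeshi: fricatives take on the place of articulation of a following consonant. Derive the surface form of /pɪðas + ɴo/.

[pɪðaχɴo]

/s/ is a voiceless alveolar fricative. The following trigger /ɴ/ is uvular, so /s/ must become uvular as well.
The voiceless uvular fricative is [χ], so /s/ → [χ].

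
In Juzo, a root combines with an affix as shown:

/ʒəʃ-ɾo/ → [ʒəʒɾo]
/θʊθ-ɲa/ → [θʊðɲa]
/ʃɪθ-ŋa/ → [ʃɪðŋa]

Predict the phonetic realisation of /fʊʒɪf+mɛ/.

The data show regressive voicing assimilation: /ʃ/ → [ʒ] before /ɾ/; /θ/ → [ð] before /ɲ/; /θ/ → [ð] before /ŋ/. In each pair only voicing changes, matching the following consonant, while place and manner stay constant.
The rule targets /f/ (voiceless labiodental fricative), which sits before the trigger /m/ (voiced).
A voiced labiodental fricative is [v], so the surface segment is [v].

[fʊʒɪvmɛ]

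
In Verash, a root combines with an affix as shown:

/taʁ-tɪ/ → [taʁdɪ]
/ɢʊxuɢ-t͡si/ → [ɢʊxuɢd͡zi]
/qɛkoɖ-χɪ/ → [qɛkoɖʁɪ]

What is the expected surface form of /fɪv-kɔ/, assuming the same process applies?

[fɪvgɔ]

The data show progressive voicing assimilation: /t/ → [d] after /ʁ/; /t͡s/ → [d͡z] after /ɢ/; /χ/ → [ʁ] after /ɖ/. In each pair only voicing changes, matching the preceding consonant, while place and manner stay constant.
The rule targets /k/ (voiceless velar stop), which sits after the trigger /v/ (voiced).
The voiced velar stop is [g], so /k/ → [g].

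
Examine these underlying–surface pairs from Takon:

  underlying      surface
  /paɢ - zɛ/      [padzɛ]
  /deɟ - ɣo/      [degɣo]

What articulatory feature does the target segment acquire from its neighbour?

place

Underlying /ɢ/ is realised as [d] next to /z/; /z/ itself does not change.
/ɢ/ is uvular while /z/ is alveolar; the output [d] is alveolar, matching the trigger — so the feature that spreads is place.
The same holds elsewhere in the data: /ɟ/ → [g] before /ɣ/ (palatal → velar, matching velar) — only place changes, and always toward the following segment.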